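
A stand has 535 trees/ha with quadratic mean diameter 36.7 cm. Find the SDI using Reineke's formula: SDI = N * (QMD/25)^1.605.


QMD/25 = 36.7/25 = 1.468
(1.468)^1.605 = exp(1.605 * ln(1.468)) = exp(1.605 * 0.383901) = exp(0.616161) = 1.85181
SDI = 535 * 1.85181 = 990.718 ≈ 991

991


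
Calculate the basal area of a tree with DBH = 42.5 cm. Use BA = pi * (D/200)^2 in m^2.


D/200 = 42.5/200 = 0.2125 m
(D/200)^2 = 0.2125^2 = 0.04515625
BA = 3.141593 * 0.04515625 = 0.141863 ≈ 0.1419 m^2

0.1419 m^2


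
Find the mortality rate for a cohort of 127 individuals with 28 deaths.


Mortality rate = 28 / 127 = 0.220472 ≈ 0.2205

0.2205


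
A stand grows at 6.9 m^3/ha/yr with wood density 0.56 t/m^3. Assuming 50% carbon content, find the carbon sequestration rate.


C = 6.9 * 0.56 * 0.5 = 1.932 ≈ 1.93 t C/ha/yr

1.93 t C/ha/yr


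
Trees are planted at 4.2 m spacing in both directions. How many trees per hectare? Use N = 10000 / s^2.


N = 10000 / 4.2^2 = 10000 / 17.64 = 566.893 ≈ 567 trees/ha

567 trees/ha


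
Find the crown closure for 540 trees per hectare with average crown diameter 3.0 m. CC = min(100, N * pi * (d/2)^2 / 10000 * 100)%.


(d/2)^2 = (3.0/2)^2 = 1.5^2 = 2.25
Crown area = 3.141593 * 2.25 = 7.06858 m^2
N * area / 10000 * 100 = 540 * 7.06858 / 10000 * 100 = 38.1703
CC = min(100, 38.1703) = 38.1703 ≈ 38.2%

38.2%


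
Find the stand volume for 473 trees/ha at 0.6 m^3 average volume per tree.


V_stand = 473 * 0.6 = 283.8 m^3/ha

283.8 m^3/ha


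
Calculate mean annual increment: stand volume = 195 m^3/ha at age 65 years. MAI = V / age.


MAI = 195 / 65 = 3.00 m^3/ha/yr

3.00 m^3/ha/yr


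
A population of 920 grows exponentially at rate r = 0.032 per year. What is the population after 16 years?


r*t = 0.032 * 16 = 0.512
exp(0.512) = 1.66863
N = 920 * 1.66863 = 1535.14 ≈ 1535

1535


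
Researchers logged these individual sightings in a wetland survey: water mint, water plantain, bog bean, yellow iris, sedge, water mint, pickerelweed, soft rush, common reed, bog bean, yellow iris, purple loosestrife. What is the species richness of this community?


Total individuals logged = 12
Distinct species (count of individuals): water mint (2), water plantain (1), bog bean (2), yellow iris (2), sedge (1), pickerelweed (1), soft rush (1), common reed (1), purple loosestrife (1)
Species richness = number of distinct species = 9

9


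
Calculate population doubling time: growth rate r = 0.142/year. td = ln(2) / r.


td = ln(2) / 0.142 = 0.693147 / 0.142 = 4.88132 ≈ 4.9 years

4.9 years


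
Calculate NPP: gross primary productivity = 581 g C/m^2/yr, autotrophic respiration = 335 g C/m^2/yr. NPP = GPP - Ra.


NPP = GPP - Ra = 581 - 335 = 246 g C/m^2/yr

246 g C/m^2/yr


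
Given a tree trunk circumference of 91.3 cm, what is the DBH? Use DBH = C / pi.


DBH = C / pi = 91.3 / 3.141593 = 29.0617 ≈ 29.06 cm

29.06 cm


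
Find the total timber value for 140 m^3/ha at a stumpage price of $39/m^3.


Value = 140 * 39 = $5460/ha

$5460/ha


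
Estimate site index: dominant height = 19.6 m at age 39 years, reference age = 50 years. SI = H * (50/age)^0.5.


50/39 = 1.28205
(1.28205)^0.5 = 1.13228
SI = 19.6 * 1.13228 = 22.1927 ≈ 22.2 m

22.2 m


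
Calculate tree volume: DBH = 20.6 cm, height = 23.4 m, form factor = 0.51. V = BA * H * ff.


(D/200)^2 = (20.6/200)^2 = 0.103^2 = 0.010609
BA = 3.141593 * 0.010609 = 0.0333292 m^2
V = 0.0333292 * 23.4 * 0.51 = 0.397751 ≈ 0.398 m^3

0.398 m^3


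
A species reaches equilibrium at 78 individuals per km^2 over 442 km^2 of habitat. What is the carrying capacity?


K = 78 * 442 = 34476 individuals

34476 individuals


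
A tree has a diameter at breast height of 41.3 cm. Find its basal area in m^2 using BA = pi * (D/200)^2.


D/200 = 41.3/200 = 0.2065 m
(D/200)^2 = 0.2065^2 = 0.04264225
BA = 3.141593 * 0.04264225 = 0.133965 ≈ 0.1340 m^2

0.1340 m^2


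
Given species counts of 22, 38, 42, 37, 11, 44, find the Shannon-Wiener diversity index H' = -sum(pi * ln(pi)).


Total N = 22 + 38 + 42 + 37 + 11 + 44 = 194
Per-species terms:
  p = 22/194 = 0.113402; ln(p) = -2.176816; p*ln(p) = 0.113402 * (-2.176816) = -0.246855
  p = 38/194 = 0.195876; ln(p) = -1.630273; p*ln(p) = 0.195876 * (-1.630273) = -0.319331
  p = 42/194 = 0.216495; ln(p) = -1.530188; p*ln(p) = 0.216495 * (-1.530188) = -0.331278
  p = 37/194 = 0.190722; ln(p) = -1.656938; p*ln(p) = 0.190722 * (-1.656938) = -0.316015
  p = 11/194 = 0.056701; ln(p) = -2.869963; p*ln(p) = 0.056701 * (-2.869963) = -0.162730
  p = 44/194 = 0.226804; ln(p) = -1.483669; p*ln(p) = 0.226804 * (-1.483669) = -0.336502
sum(p*ln(p)) = (-0.246855) + (-0.319331) + (-0.331278) + (-0.316015) + (-0.162730) + (-0.336502) = -1.712711
H' = -(-1.712711) = 1.712711 ≈ 1.7127

1.7127


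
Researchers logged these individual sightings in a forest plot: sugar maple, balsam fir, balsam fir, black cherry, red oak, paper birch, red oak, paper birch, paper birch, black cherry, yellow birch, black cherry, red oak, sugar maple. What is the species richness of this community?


Total individuals logged = 14
Distinct species (count of individuals): sugar maple (2), balsam fir (2), black cherry (3), red oak (3), paper birch (3), yellow birch (1)
Species richness = number of distinct species = 6

6


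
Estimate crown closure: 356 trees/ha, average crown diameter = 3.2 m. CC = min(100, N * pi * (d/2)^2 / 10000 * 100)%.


(d/2)^2 = (3.2/2)^2 = 1.6^2 = 2.56
Crown area = 3.141593 * 2.56 = 8.04248 m^2
N * area / 10000 * 100 = 356 * 8.04248 / 10000 * 100 = 28.6312
CC = min(100, 28.6312) = 28.6312 ≈ 28.6%

28.6%


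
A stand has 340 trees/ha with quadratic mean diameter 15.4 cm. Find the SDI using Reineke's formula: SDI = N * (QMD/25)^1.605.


QMD/25 = 15.4/25 = 0.616
(0.616)^1.605 = exp(1.605 * ln(0.616)) = exp(1.605 * (-0.484508)) = exp(-0.777635) = 0.459491
SDI = 340 * 0.459491 = 156.227 ≈ 156

156


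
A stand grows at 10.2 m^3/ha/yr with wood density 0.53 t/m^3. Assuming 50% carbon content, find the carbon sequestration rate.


C = 10.2 * 0.53 * 0.5 = 2.703 ≈ 2.70 t C/ha/yr

2.70 t C/ha/yr


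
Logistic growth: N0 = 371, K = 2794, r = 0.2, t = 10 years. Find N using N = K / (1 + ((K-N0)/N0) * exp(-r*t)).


(K - N0)/N0 = (2794 - 371)/371 = 2423/371 = 6.53100
r*t = 0.2 * 10 = 2; exp(-2) = 0.135335
6.53100 * 0.135335 = 0.883873
1 + 0.883873 = 1.88387
N = 2794 / 1.88387 = 1483.12 ≈ 1483

1483


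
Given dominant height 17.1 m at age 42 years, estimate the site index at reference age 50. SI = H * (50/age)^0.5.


50/42 = 1.19048
(1.19048)^0.5 = 1.09109
SI = 17.1 * 1.09109 = 18.6576 ≈ 18.7 m

18.7 m


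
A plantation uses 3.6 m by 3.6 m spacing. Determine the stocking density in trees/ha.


N = 10000 / 3.6^2 = 10000 / 12.96 = 771.605 ≈ 772 trees/ha

772 trees/ha


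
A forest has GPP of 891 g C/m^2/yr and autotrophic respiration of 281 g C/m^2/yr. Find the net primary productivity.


NPP = GPP - Ra = 891 - 281 = 610 g C/m^2/yr

610 g C/m^2/yr


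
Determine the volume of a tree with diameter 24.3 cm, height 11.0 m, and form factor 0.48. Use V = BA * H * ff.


(D/200)^2 = (24.3/200)^2 = 0.1215^2 = 0.01476225
BA = 3.141593 * 0.01476225 = 0.0463770 m^2
V = 0.0463770 * 11.0 * 0.48 = 0.244871 ≈ 0.245 m^3

0.245 m^3


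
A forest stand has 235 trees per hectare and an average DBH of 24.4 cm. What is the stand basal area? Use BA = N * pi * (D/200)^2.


(D/200)^2 = (24.4/200)^2 = 0.122^2 = 0.014884
Individual BA = 3.141593 * 0.014884 = 0.0467595 m^2
Stand BA = 235 * 0.0467595 = 10.9885 ≈ 10.99 m^2/ha

10.99 m^2/ha


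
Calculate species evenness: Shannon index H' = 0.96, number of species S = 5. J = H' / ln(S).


ln(5) = 1.60944
J = H' / ln(S) = 0.96 / 1.60944 = 0.596481 ≈ 0.5965

0.5965


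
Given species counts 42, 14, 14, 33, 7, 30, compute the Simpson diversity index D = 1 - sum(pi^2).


Total N = 42 + 14 + 14 + 33 + 7 + 30 = 140
Per-species terms:
  p = 42/140 = 0.300000; p^2 = 0.300000^2 = 0.090000
  p = 14/140 = 0.100000; p^2 = 0.100000^2 = 0.010000
  p = 14/140 = 0.100000; p^2 = 0.100000^2 = 0.010000
  p = 33/140 = 0.235714; p^2 = 0.235714^2 = 0.055561
  p = 7/140 = 0.050000; p^2 = 0.050000^2 = 0.002500
  p = 30/140 = 0.214286; p^2 = 0.214286^2 = 0.045918
sum(p^2) = 0.090000 + 0.010000 + 0.010000 + 0.055561 + 0.002500 + 0.045918 = 0.213979
D = 1 - 0.213979 = 0.786021 ≈ 0.7860

0.7860


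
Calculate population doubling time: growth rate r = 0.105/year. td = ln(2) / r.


td = ln(2) / 0.105 = 0.693147 / 0.105 = 6.60140 ≈ 6.6 years

6.6 years


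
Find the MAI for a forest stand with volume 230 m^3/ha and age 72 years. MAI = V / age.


MAI = 230 / 72 = 3.1944 ≈ 3.19 m^3/ha/yr

3.19 m^3/ha/yr


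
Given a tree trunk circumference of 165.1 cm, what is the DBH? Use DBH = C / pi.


DBH = C / pi = 165.1 / 3.141593 = 52.5530 ≈ 52.55 cm

52.55 cm


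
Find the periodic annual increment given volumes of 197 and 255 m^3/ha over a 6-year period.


PAI = (V2 - V1) / period = (255 - 197) / 6 = 58 / 6 = 9.6667 ≈ 9.67 m^3/ha/yr

9.67 m^3/ha/yr


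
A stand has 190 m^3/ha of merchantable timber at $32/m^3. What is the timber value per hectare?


Value = 190 * 32 = $6080/ha

$6080/ha


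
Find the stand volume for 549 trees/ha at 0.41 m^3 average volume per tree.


V_stand = 549 * 0.41 = 225.09 ≈ 225.1 m^3/ha

225.1 m^3/ha


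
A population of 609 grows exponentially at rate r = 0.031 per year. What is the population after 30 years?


r*t = 0.031 * 30 = 0.93
exp(0.93) = 2.53451
N = 609 * 2.53451 = 1543.52 ≈ 1544

1544


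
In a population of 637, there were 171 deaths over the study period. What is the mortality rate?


Mortality rate = 171 / 637 = 0.268446 ≈ 0.2684

0.2684


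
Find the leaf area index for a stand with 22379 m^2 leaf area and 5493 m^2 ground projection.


LAI = 22379 / 5493 = 4.0741 ≈ 4.07

4.07


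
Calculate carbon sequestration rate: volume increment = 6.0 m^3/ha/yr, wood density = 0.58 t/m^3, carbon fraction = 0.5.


C = 6.0 * 0.58 * 0.5 = 1.74 t C/ha/yr

1.74 t C/ha/yr


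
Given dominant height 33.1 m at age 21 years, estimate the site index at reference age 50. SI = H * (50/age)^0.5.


50/21 = 2.38095
(2.38095)^0.5 = 1.54303
SI = 33.1 * 1.54303 = 51.0743 ≈ 51.1 m

51.1 m


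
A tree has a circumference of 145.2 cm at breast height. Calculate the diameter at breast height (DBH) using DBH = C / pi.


DBH = C / pi = 145.2 / 3.141593 = 46.2186 ≈ 46.22 cm

46.22 cm


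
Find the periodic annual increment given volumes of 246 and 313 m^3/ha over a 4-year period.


PAI = (V2 - V1) / period = (313 - 246) / 4 = 67 / 4 = 16.75 m^3/ha/yr

16.75 m^3/ha/yr


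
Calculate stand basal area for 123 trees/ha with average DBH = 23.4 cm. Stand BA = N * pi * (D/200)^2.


(D/200)^2 = (23.4/200)^2 = 0.117^2 = 0.013689
Individual BA = 3.141593 * 0.013689 = 0.0430053 m^2
Stand BA = 123 * 0.0430053 = 5.28965 ≈ 5.29 m^2/ha

5.29 m^2/ha


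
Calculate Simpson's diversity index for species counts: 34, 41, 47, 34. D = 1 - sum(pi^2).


Total N = 34 + 41 + 47 + 34 = 156
Per-species terms:
  p = 34/156 = 0.217949; p^2 = 0.217949^2 = 0.047502
  p = 41/156 = 0.262821; p^2 = 0.262821^2 = 0.069075
  p = 47/156 = 0.301282; p^2 = 0.301282^2 = 0.090771
  p = 34/156 = 0.217949; p^2 = 0.217949^2 = 0.047502
sum(p^2) = 0.047502 + 0.069075 + 0.090771 + 0.047502 = 0.254850
D = 1 - 0.254850 = 0.745150 ≈ 0.7452

0.7452


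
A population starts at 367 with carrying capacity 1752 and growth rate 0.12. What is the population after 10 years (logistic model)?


(K - N0)/N0 = (1752 - 367)/367 = 1385/367 = 3.77384
r*t = 0.12 * 10 = 1.2; exp(-1.2) = 0.301194
3.77384 * 0.301194 = 1.13666
1 + 1.13666 = 2.13666
N = 1752 / 2.13666 = 819.971 ≈ 820

820


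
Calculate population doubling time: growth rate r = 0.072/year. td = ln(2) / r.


td = ln(2) / 0.072 = 0.693147 / 0.072 = 9.62704 ≈ 9.6 years

9.6 years


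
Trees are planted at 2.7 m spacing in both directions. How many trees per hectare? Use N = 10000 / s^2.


N = 10000 / 2.7^2 = 10000 / 7.29 = 1371.74 ≈ 1372 trees/ha

1372 trees/ha


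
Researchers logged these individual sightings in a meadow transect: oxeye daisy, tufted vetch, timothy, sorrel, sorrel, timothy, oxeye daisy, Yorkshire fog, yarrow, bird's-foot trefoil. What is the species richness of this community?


Total individuals logged = 10
Distinct species (count of individuals): oxeye daisy (2), tufted vetch (1), timothy (2), sorrel (2), Yorkshire fog (1), yarrow (1), bird's-foot trefoil (1)
Species richness = number of distinct species = 7

7


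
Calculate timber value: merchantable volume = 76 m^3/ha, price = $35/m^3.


Value = 76 * 35 = $2660/ha

$2660/ha


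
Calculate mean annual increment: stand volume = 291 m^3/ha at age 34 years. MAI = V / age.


MAI = 291 / 34 = 8.5588 ≈ 8.56 m^3/ha/yr

8.56 m^3/ha/yr


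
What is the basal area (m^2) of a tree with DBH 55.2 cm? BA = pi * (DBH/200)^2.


D/200 = 55.2/200 = 0.276 m
(D/200)^2 = 0.276^2 = 0.076176
BA = 3.141593 * 0.076176 = 0.239314 ≈ 0.2393 m^2

0.2393 m^2


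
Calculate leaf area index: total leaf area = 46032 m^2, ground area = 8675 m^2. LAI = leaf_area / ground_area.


LAI = 46032 / 8675 = 5.3063 ≈ 5.31

5.31


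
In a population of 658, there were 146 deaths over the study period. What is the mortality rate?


Mortality rate = 146 / 658 = 0.221884 ≈ 0.2219

0.2219


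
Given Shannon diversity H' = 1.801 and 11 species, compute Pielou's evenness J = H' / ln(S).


ln(11) = 2.39790
J = H' / ln(S) = 1.801 / 2.39790 = 0.751074 ≈ 0.7511

0.7511


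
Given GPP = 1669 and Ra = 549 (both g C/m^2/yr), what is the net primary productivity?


NPP = GPP - Ra = 1669 - 549 = 1120 g C/m^2/yr

1120 g C/m^2/yr


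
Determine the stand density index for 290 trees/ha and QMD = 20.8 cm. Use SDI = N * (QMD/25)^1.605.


QMD/25 = 20.8/25 = 0.832
(0.832)^1.605 = exp(1.605 * ln(0.832)) = exp(1.605 * (-0.183923)) = exp(-0.295196) = 0.744386
SDI = 290 * 0.744386 = 215.872 ≈ 216

216


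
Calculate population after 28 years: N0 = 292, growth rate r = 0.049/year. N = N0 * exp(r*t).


r*t = 0.049 * 28 = 1.372
exp(1.372) = 3.94323
N = 292 * 3.94323 = 1151.42 ≈ 1151

1151


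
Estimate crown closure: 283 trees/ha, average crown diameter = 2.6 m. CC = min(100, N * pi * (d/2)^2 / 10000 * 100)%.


(d/2)^2 = (2.6/2)^2 = 1.3^2 = 1.69
Crown area = 3.141593 * 1.69 = 5.30929 m^2
N * area / 10000 * 100 = 283 * 5.30929 / 10000 * 100 = 15.0253
CC = min(100, 15.0253) = 15.0253 ≈ 15.0%

15.0%


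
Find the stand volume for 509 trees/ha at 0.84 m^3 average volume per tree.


V_stand = 509 * 0.84 = 427.56 ≈ 427.6 m^3/ha

427.6 m^3/ha


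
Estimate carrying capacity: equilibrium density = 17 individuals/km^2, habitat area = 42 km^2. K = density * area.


K = 17 * 42 = 714 individuals

714 individuals


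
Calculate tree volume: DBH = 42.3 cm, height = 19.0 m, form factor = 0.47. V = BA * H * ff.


(D/200)^2 = (42.3/200)^2 = 0.2115^2 = 0.04473225
BA = 3.141593 * 0.04473225 = 0.140531 m^2
V = 0.140531 * 19.0 * 0.47 = 1.25494 ≈ 1.255 m^3

1.255 m^3


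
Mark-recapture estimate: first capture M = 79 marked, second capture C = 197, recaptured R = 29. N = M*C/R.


N = M * C / R = 79 * 197 / 29 = 15563 / 29 = 536.66 ≈ 537

537 individuals


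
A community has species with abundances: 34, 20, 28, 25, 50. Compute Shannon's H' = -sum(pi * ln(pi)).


Total N = 34 + 20 + 28 + 25 + 50 = 157
Per-species terms:
  p = 34/157 = 0.216561; ln(p) = -1.529883; p*ln(p) = 0.216561 * (-1.529883) = -0.331313
  p = 20/157 = 0.127389; ln(p) = -2.060510; p*ln(p) = 0.127389 * (-2.060510) = -0.262486
  p = 28/157 = 0.178344; ln(p) = -1.724041; p*ln(p) = 0.178344 * (-1.724041) = -0.307472
  p = 25/157 = 0.159236; ln(p) = -1.837368; p*ln(p) = 0.159236 * (-1.837368) = -0.292575
  p = 50/157 = 0.318471; ln(p) = -1.144224; p*ln(p) = 0.318471 * (-1.144224) = -0.364402
sum(p*ln(p)) = (-0.331313) + (-0.262486) + (-0.307472) + (-0.292575) + (-0.364402) = -1.558248
H' = -(-1.558248) = 1.558248 ≈ 1.5582

1.5582


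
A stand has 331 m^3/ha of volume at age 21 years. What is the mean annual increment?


MAI = 331 / 21 = 15.7619 ≈ 15.76 m^3/ha/yr

15.76 m^3/ha/yr


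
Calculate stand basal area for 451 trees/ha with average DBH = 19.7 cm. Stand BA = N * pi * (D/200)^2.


(D/200)^2 = (19.7/200)^2 = 0.0985^2 = 0.00970225
Individual BA = 3.141593 * 0.00970225 = 0.0304805 m^2
Stand BA = 451 * 0.0304805 = 13.7467 ≈ 13.75 m^2/ha

13.75 m^2/ha


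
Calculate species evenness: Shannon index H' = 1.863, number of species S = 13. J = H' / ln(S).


ln(13) = 2.56495
J = H' / ln(S) = 1.863 / 2.56495 = 0.726330 ≈ 0.7263

0.7263


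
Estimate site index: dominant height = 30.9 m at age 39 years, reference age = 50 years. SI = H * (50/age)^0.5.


50/39 = 1.28205
(1.28205)^0.5 = 1.13228
SI = 30.9 * 1.13228 = 34.9875 ≈ 35.0 m

35.0 m


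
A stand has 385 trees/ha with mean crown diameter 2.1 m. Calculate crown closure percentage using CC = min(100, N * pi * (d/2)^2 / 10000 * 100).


(d/2)^2 = (2.1/2)^2 = 1.05^2 = 1.1025
Crown area = 3.141593 * 1.1025 = 3.46361 m^2
N * area / 10000 * 100 = 385 * 3.46361 / 10000 * 100 = 13.3349
CC = min(100, 13.3349) = 13.3349 ≈ 13.3%

13.3%


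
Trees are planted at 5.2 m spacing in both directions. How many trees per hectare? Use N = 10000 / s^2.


N = 10000 / 5.2^2 = 10000 / 27.04 = 369.822 ≈ 370 trees/ha

370 trees/ha


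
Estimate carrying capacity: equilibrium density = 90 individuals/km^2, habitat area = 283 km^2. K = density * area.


K = 90 * 283 = 25470 individuals

25470 individuals


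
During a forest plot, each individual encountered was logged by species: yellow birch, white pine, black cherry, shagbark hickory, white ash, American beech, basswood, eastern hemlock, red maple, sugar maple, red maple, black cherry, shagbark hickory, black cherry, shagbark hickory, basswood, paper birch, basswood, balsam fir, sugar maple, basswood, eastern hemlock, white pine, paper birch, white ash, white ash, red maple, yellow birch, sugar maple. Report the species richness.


Total individuals logged = 29
Distinct species (count of individuals): yellow birch (2), white pine (2), black cherry (3), shagbark hickory (3), white ash (3), American beech (1), basswood (4), eastern hemlock (2), red maple (3), sugar maple (3), paper birch (2), balsam fir (1)
Species richness = number of distinct species = 12

12


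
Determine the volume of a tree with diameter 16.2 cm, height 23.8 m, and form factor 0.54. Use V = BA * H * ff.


(D/200)^2 = (16.2/200)^2 = 0.081^2 = 0.006561
BA = 3.141593 * 0.006561 = 0.0206120 m^2
V = 0.0206120 * 23.8 * 0.54 = 0.264905 ≈ 0.265 m^3

0.265 m^3


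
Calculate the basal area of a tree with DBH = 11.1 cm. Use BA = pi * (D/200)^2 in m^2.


D/200 = 11.1/200 = 0.0555 m
(D/200)^2 = 0.0555^2 = 0.00308025
BA = 3.141593 * 0.00308025 = 0.00967689 ≈ 0.0097 m^2

0.0097 m^2


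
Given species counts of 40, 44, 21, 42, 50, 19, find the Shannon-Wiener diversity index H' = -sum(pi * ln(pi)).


Total N = 40 + 44 + 21 + 42 + 50 + 19 = 216
Per-species terms:
  p = 40/216 = 0.185185; ln(p) = -1.686400; p*ln(p) = 0.185185 * (-1.686400) = -0.312296
  p = 44/216 = 0.203704; ln(p) = -1.591087; p*ln(p) = 0.203704 * (-1.591087) = -0.324111
  p = 21/216 = 0.097222; ln(p) = -2.330758; p*ln(p) = 0.097222 * (-2.330758) = -0.226601
  p = 42/216 = 0.194444; ln(p) = -1.637611; p*ln(p) = 0.194444 * (-1.637611) = -0.318424
  p = 50/216 = 0.231481; ln(p) = -1.463257; p*ln(p) = 0.231481 * (-1.463257) = -0.338716
  p = 19/216 = 0.087963; ln(p) = -2.430839; p*ln(p) = 0.087963 * (-2.430839) = -0.213824
sum(p*ln(p)) = (-0.312296) + (-0.324111) + (-0.226601) + (-0.318424) + (-0.338716) + (-0.213824) = -1.733972
H' = -(-1.733972) = 1.733972 ≈ 1.7340

1.7340


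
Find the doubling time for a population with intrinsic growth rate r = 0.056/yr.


td = ln(2) / 0.056 = 0.693147 / 0.056 = 12.3776 ≈ 12.4 years

12.4 years


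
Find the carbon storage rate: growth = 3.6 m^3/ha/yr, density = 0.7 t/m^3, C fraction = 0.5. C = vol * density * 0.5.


C = 3.6 * 0.7 * 0.5 = 1.26 t C/ha/yr

1.26 t C/ha/yr


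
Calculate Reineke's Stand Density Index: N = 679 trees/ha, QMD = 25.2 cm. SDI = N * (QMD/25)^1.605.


QMD/25 = 25.2/25 = 1.008
(1.008)^1.605 = exp(1.605 * ln(1.008)) = exp(1.605 * 0.00796817) = exp(0.0127889) = 1.01287
SDI = 679 * 1.01287 = 687.739 ≈ 688

688


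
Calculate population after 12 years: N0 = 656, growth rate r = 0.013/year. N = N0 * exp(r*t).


r*t = 0.013 * 12 = 0.156
exp(0.156) = 1.16883
N = 656 * 1.16883 = 766.752 ≈ 767

767


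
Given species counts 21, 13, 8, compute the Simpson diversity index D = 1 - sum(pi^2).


Total N = 21 + 13 + 8 = 42
Per-species terms:
  p = 21/42 = 0.500000; p^2 = 0.500000^2 = 0.250000
  p = 13/42 = 0.309524; p^2 = 0.309524^2 = 0.095805
  p = 8/42 = 0.190476; p^2 = 0.190476^2 = 0.036281
sum(p^2) = 0.250000 + 0.095805 + 0.036281 = 0.382086
D = 1 - 0.382086 = 0.617914 ≈ 0.6179

0.6179


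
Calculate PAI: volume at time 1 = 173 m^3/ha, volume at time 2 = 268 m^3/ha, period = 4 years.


PAI = (V2 - V1) / period = (268 - 173) / 4 = 95 / 4 = 23.75 m^3/ha/yr

23.75 m^3/ha/yr


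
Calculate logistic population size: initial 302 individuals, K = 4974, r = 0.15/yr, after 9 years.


(K - N0)/N0 = (4974 - 302)/302 = 4672/302 = 15.4702
r*t = 0.15 * 9 = 1.35; exp(-1.35) = 0.259240
15.4702 * 0.259240 = 4.01049
1 + 4.01049 = 5.01049
N = 4974 / 5.01049 = 992.717 ≈ 993

993


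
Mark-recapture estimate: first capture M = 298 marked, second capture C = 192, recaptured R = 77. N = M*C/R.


N = M * C / R = 298 * 192 / 77 = 57216 / 77 = 743.06 ≈ 743

743 individuals


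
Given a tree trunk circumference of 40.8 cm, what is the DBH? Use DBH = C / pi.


DBH = C / pi = 40.8 / 3.141593 = 12.9870 ≈ 12.99 cm

12.99 cm


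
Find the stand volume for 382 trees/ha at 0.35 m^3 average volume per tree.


V_stand = 382 * 0.35 = 133.7 m^3/ha

133.7 m^3/ha


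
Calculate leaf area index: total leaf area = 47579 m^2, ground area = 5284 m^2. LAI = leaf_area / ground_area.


LAI = 47579 / 5284 = 9.0044 ≈ 9.00

9.00


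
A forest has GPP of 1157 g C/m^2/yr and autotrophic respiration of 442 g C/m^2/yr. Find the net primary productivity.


NPP = GPP - Ra = 1157 - 442 = 715 g C/m^2/yr

715 g C/m^2/yr


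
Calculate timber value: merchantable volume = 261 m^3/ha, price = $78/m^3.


Value = 261 * 78 = $20358/ha

$20358/ha


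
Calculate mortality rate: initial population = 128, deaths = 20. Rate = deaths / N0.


Mortality rate = 20 / 128 = 0.156250 ≈ 0.1563

0.1563


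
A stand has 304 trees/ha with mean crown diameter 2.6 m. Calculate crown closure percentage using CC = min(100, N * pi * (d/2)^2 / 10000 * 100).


(d/2)^2 = (2.6/2)^2 = 1.3^2 = 1.69
Crown area = 3.141593 * 1.69 = 5.30929 m^2
N * area / 10000 * 100 = 304 * 5.30929 / 10000 * 100 = 16.1402
CC = min(100, 16.1402) = 16.1402 ≈ 16.1%

16.1%


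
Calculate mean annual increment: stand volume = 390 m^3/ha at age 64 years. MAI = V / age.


MAI = 390 / 64 = 6.0938 ≈ 6.09 m^3/ha/yr

6.09 m^3/ha/yr


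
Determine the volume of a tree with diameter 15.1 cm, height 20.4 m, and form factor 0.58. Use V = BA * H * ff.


(D/200)^2 = (15.1/200)^2 = 0.0755^2 = 0.00570025
BA = 3.141593 * 0.00570025 = 0.0179079 m^2
V = 0.0179079 * 20.4 * 0.58 = 0.211886 ≈ 0.212 m^3

0.212 m^3


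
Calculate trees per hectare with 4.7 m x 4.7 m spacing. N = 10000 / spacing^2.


N = 10000 / 4.7^2 = 10000 / 22.09 = 452.694 ≈ 453 trees/ha

453 trees/ha


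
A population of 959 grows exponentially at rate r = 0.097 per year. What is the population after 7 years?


r*t = 0.097 * 7 = 0.679
exp(0.679) = 1.97190
N = 959 * 1.97190 = 1891.05 ≈ 1891

1891


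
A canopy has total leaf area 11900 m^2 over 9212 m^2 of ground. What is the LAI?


LAI = 11900 / 9212 = 1.2918 ≈ 1.29

1.29


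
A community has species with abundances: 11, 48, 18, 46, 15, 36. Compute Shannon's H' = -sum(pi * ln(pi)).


Total N = 11 + 48 + 18 + 46 + 15 + 36 = 174
Per-species terms:
  p = 11/174 = 0.063218; ln(p) = -2.761166; p*ln(p) = 0.063218 * (-2.761166) = -0.174555
  p = 48/174 = 0.275862; ln(p) = -1.287855; p*ln(p) = 0.275862 * (-1.287855) = -0.355270
  p = 18/174 = 0.103448; ln(p) = -2.268686; p*ln(p) = 0.103448 * (-2.268686) = -0.234691
  p = 46/174 = 0.264368; ln(p) = -1.330413; p*ln(p) = 0.264368 * (-1.330413) = -0.351719
  p = 15/174 = 0.086207; ln(p) = -2.451004; p*ln(p) = 0.086207 * (-2.451004) = -0.211294
  p = 36/174 = 0.206897; ln(p) = -1.575534; p*ln(p) = 0.206897 * (-1.575534) = -0.325973
sum(p*ln(p)) = (-0.174555) + (-0.355270) + (-0.234691) + (-0.351719) + (-0.211294) + (-0.325973) = -1.653502
H' = -(-1.653502) = 1.653502 ≈ 1.6535

1.6535


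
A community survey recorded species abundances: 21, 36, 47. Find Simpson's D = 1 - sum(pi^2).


Total N = 21 + 36 + 47 = 104
Per-species terms:
  p = 21/104 = 0.201923; p^2 = 0.201923^2 = 0.040773
  p = 36/104 = 0.346154; p^2 = 0.346154^2 = 0.119823
  p = 47/104 = 0.451923; p^2 = 0.451923^2 = 0.204234
sum(p^2) = 0.040773 + 0.119823 + 0.204234 = 0.364830
D = 1 - 0.364830 = 0.635170 ≈ 0.6352

0.6352


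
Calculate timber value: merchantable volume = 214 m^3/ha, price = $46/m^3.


Value = 214 * 46 = $9844/ha

$9844/ha


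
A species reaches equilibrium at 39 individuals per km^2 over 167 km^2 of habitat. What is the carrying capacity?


K = 39 * 167 = 6513 individuals

6513 individuals


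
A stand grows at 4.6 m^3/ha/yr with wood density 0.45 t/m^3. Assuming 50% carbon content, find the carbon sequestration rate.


C = 4.6 * 0.45 * 0.5 = 1.035 ≈ 1.04 t C/ha/yr

1.04 t C/ha/yr


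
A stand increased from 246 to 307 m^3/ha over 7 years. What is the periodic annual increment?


PAI = (V2 - V1) / period = (307 - 246) / 7 = 61 / 7 = 8.7143 ≈ 8.71 m^3/ha/yr

8.71 m^3/ha/yr


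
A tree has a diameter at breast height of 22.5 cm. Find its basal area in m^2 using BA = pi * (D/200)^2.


D/200 = 22.5/200 = 0.1125 m
(D/200)^2 = 0.1125^2 = 0.01265625
BA = 3.141593 * 0.01265625 = 0.0397608 ≈ 0.0398 m^2

0.0398 m^2


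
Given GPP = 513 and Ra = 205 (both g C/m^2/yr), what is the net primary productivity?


NPP = GPP - Ra = 513 - 205 = 308 g C/m^2/yr

308 g C/m^2/yr


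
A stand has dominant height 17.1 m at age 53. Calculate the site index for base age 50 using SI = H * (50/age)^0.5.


50/53 = 0.943396
(0.943396)^0.5 = 0.971286
SI = 17.1 * 0.971286 = 16.6090 ≈ 16.6 m

16.6 m


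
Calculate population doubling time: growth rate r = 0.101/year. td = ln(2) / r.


td = ln(2) / 0.101 = 0.693147 / 0.101 = 6.86284 ≈ 6.9 years

6.9 years


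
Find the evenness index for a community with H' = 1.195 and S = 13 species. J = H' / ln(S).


ln(13) = 2.56495
J = H' / ln(S) = 1.195 / 2.56495 = 0.465896 ≈ 0.4659

0.4659


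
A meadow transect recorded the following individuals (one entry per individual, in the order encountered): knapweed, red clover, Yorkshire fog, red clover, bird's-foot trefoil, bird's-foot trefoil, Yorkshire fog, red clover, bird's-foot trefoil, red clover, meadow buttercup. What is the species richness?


Total individuals logged = 11
Distinct species (count of individuals): knapweed (1), red clover (4), Yorkshire fog (2), bird's-foot trefoil (3), meadow buttercup (1)
Species richness = number of distinct species = 5

5


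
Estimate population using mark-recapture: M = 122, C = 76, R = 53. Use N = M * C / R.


N = M * C / R = 122 * 76 / 53 = 9272 / 53 = 174.94 ≈ 175

175 individuals


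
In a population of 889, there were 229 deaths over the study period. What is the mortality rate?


Mortality rate = 229 / 889 = 0.257593 ≈ 0.2576

0.2576


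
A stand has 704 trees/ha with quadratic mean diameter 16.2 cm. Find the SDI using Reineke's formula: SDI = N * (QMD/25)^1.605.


QMD/25 = 16.2/25 = 0.648
(0.648)^1.605 = exp(1.605 * ln(0.648)) = exp(1.605 * (-0.433865)) = exp(-0.696353) = 0.498400
SDI = 704 * 0.498400 = 350.874 ≈ 351

351


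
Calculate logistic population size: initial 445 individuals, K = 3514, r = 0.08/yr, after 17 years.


(K - N0)/N0 = (3514 - 445)/445 = 3069/445 = 6.89663
r*t = 0.08 * 17 = 1.36; exp(-1.36) = 0.256661
6.89663 * 0.256661 = 1.77010
1 + 1.77010 = 2.77010
N = 3514 / 2.77010 = 1268.55 ≈ 1269

1269


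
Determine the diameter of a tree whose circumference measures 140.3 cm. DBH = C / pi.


DBH = C / pi = 140.3 / 3.141593 = 44.6589 ≈ 44.66 cm

44.66 cm


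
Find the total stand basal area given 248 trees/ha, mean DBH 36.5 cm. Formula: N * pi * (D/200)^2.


(D/200)^2 = (36.5/200)^2 = 0.1825^2 = 0.03330625
Individual BA = 3.141593 * 0.03330625 = 0.104635 m^2
Stand BA = 248 * 0.104635 = 25.9495 ≈ 25.95 m^2/ha

25.95 m^2/ha


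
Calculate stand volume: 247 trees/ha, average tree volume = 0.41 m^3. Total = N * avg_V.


V_stand = 247 * 0.41 = 101.27 ≈ 101.3 m^3/ha

101.3 m^3/ha


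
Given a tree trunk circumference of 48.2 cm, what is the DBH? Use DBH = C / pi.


DBH = C / pi = 48.2 / 3.141593 = 15.3425 ≈ 15.34 cm

15.34 cm


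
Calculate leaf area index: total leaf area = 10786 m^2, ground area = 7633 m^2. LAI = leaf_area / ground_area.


LAI = 10786 / 7633 = 1.4131 ≈ 1.41

1.41


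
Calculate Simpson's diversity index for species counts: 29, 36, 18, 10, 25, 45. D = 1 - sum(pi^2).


Total N = 29 + 36 + 18 + 10 + 25 + 45 = 163
Per-species terms:
  p = 29/163 = 0.177914; p^2 = 0.177914^2 = 0.031653
  p = 36/163 = 0.220859; p^2 = 0.220859^2 = 0.048779
  p = 18/163 = 0.110429; p^2 = 0.110429^2 = 0.012195
  p = 10/163 = 0.061350; p^2 = 0.061350^2 = 0.003764
  p = 25/163 = 0.153374; p^2 = 0.153374^2 = 0.023524
  p = 45/163 = 0.276074; p^2 = 0.276074^2 = 0.076217
sum(p^2) = 0.031653 + 0.048779 + 0.012195 + 0.003764 + 0.023524 + 0.076217 = 0.196132
D = 1 - 0.196132 = 0.803868 ≈ 0.8039

0.8039


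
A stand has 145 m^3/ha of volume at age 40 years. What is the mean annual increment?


MAI = 145 / 40 = 3.6250 ≈ 3.63 m^3/ha/yr

3.63 m^3/ha/yr


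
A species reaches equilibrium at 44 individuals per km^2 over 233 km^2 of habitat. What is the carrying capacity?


K = 44 * 233 = 10252 individuals

10252 individuals


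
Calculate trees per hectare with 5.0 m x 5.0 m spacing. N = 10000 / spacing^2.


N = 10000 / 5.0^2 = 10000 / 25 = 400.000 ≈ 400 trees/ha

400 trees/ha


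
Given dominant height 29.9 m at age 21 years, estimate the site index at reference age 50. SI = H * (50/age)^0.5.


50/21 = 2.38095
(2.38095)^0.5 = 1.54303
SI = 29.9 * 1.54303 = 46.1366 ≈ 46.1 m

46.1 m


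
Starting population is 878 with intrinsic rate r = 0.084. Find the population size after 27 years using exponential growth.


r*t = 0.084 * 27 = 2.268
exp(2.268) = 9.66006
N = 878 * 9.66006 = 8481.53 ≈ 8482

8482


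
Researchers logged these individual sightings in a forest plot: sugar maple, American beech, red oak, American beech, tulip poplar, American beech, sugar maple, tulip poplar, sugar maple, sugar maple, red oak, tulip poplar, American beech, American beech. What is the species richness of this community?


Total individuals logged = 14
Distinct species (count of individuals): sugar maple (4), American beech (5), red oak (2), tulip poplar (3)
Species richness = number of distinct species = 4

4


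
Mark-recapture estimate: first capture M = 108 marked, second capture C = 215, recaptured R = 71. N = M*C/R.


N = M * C / R = 108 * 215 / 71 = 23220 / 71 = 327.04 ≈ 327

327 individuals


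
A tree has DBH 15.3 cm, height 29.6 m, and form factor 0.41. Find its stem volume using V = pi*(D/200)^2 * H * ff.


(D/200)^2 = (15.3/200)^2 = 0.0765^2 = 0.00585225
BA = 3.141593 * 0.00585225 = 0.0183854 m^2
V = 0.0183854 * 29.6 * 0.41 = 0.223125 ≈ 0.223 m^3

0.223 m^3


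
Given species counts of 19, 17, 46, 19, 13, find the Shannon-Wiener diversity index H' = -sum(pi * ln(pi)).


Total N = 19 + 17 + 46 + 19 + 13 = 114
Per-species terms:
  p = 19/114 = 0.166667; ln(p) = -1.791757; p*ln(p) = 0.166667 * (-1.791757) = -0.298627
  p = 17/114 = 0.149123; ln(p) = -1.902984; p*ln(p) = 0.149123 * (-1.902984) = -0.283779
  p = 46/114 = 0.403509; ln(p) = -0.907556; p*ln(p) = 0.403509 * (-0.907556) = -0.366207
  p = 19/114 = 0.166667; ln(p) = -1.791757; p*ln(p) = 0.166667 * (-1.791757) = -0.298627
  p = 13/114 = 0.114035; ln(p) = -2.171250; p*ln(p) = 0.114035 * (-2.171250) = -0.247598
sum(p*ln(p)) = (-0.298627) + (-0.283779) + (-0.366207) + (-0.298627) + (-0.247598) = -1.494838
H' = -(-1.494838) = 1.494838 ≈ 1.4948

1.4948


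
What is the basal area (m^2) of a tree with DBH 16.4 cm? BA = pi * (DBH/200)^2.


D/200 = 16.4/200 = 0.082 m
(D/200)^2 = 0.082^2 = 0.006724
BA = 3.141593 * 0.006724 = 0.0211241 ≈ 0.0211 m^2

0.0211 m^2


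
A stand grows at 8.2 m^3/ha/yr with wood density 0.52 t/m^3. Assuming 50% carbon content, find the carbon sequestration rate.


C = 8.2 * 0.52 * 0.5 = 2.132 ≈ 2.13 t C/ha/yr

2.13 t C/ha/yr


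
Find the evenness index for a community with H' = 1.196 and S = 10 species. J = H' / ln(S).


ln(10) = 2.30259
J = H' / ln(S) = 1.196 / 2.30259 = 0.519415 ≈ 0.5194

0.5194


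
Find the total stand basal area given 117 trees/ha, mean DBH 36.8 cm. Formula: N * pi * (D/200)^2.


(D/200)^2 = (36.8/200)^2 = 0.184^2 = 0.033856
Individual BA = 3.141593 * 0.033856 = 0.106362 m^2
Stand BA = 117 * 0.106362 = 12.4444 ≈ 12.44 m^2/ha

12.44 m^2/ha


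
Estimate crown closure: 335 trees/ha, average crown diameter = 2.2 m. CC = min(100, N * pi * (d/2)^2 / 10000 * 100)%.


(d/2)^2 = (2.2/2)^2 = 1.1^2 = 1.21
Crown area = 3.141593 * 1.21 = 3.80133 m^2
N * area / 10000 * 100 = 335 * 3.80133 / 10000 * 100 = 12.7345
CC = min(100, 12.7345) = 12.7345 ≈ 12.7%

12.7%


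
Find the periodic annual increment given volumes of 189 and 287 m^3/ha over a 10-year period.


PAI = (V2 - V1) / period = (287 - 189) / 10 = 98 / 10 = 9.80 m^3/ha/yr

9.80 m^3/ha/yr


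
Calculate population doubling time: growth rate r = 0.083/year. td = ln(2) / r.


td = ln(2) / 0.083 = 0.693147 / 0.083 = 8.35117 ≈ 8.4 years

8.4 years


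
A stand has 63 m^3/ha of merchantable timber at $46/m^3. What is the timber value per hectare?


Value = 63 * 46 = $2898/ha

$2898/ha


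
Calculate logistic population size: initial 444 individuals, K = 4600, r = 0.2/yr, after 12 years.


(K - N0)/N0 = (4600 - 444)/444 = 4156/444 = 9.36036
r*t = 0.2 * 12 = 2.4; exp(-2.4) = 0.0907180
9.36036 * 0.0907180 = 0.849153
1 + 0.849153 = 1.84915
N = 4600 / 1.84915 = 2487.63 ≈ 2488

2488


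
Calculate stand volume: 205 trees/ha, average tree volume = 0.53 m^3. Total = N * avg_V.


V_stand = 205 * 0.53 = 108.65 ≈ 108.7 m^3/ha

108.7 m^3/ha


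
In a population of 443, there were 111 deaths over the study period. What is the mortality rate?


Mortality rate = 111 / 443 = 0.250564 ≈ 0.2506

0.2506


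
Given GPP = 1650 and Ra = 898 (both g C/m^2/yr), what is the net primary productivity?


NPP = GPP - Ra = 1650 - 898 = 752 g C/m^2/yr

752 g C/m^2/yr


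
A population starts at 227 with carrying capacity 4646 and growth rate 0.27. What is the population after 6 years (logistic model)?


(K - N0)/N0 = (4646 - 227)/227 = 4419/227 = 19.4670
r*t = 0.27 * 6 = 1.62; exp(-1.62) = 0.197899
19.4670 * 0.197899 = 3.85250
1 + 3.85250 = 4.85250
N = 4646 / 4.85250 = 957.445 ≈ 957

957


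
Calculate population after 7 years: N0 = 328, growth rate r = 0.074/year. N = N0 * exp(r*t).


r*t = 0.074 * 7 = 0.518
exp(0.518) = 1.67867
N = 328 * 1.67867 = 550.604 ≈ 551

551


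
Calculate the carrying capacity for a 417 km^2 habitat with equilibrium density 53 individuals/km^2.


K = 53 * 417 = 22101 individuals

22101 individuals


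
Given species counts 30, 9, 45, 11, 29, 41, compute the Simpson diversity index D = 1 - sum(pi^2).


Total N = 30 + 9 + 45 + 11 + 29 + 41 = 165
Per-species terms:
  p = 30/165 = 0.181818; p^2 = 0.181818^2 = 0.033058
  p = 9/165 = 0.054545; p^2 = 0.054545^2 = 0.002975
  p = 45/165 = 0.272727; p^2 = 0.272727^2 = 0.074380
  p = 11/165 = 0.066667; p^2 = 0.066667^2 = 0.004444
  p = 29/165 = 0.175758; p^2 = 0.175758^2 = 0.030891
  p = 41/165 = 0.248485; p^2 = 0.248485^2 = 0.061745
sum(p^2) = 0.033058 + 0.002975 + 0.074380 + 0.004444 + 0.030891 + 0.061745 = 0.207493
D = 1 - 0.207493 = 0.792507 ≈ 0.7925

0.7925


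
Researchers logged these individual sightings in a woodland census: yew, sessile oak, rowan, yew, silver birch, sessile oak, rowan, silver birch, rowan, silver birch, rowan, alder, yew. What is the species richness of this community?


Total individuals logged = 13
Distinct species (count of individuals): yew (3), sessile oak (2), rowan (4), silver birch (3), alder (1)
Species richness = number of distinct species = 5

5


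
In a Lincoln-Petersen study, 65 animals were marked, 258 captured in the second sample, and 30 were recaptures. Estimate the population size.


N = M * C / R = 65 * 258 / 30 = 16770 / 30 = 559

559 individuals


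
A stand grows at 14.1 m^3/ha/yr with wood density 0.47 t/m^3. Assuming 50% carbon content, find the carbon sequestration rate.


C = 14.1 * 0.47 * 0.5 = 3.3135 ≈ 3.31 t C/ha/yr

3.31 t C/ha/yr


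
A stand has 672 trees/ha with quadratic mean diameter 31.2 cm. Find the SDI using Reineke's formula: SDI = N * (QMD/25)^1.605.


QMD/25 = 31.2/25 = 1.248
(1.248)^1.605 = exp(1.605 * ln(1.248)) = exp(1.605 * 0.221542) = exp(0.355575) = 1.42700
SDI = 672 * 1.42700 = 958.944 ≈ 959

959


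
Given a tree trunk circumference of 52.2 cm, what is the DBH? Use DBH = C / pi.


DBH = C / pi = 52.2 / 3.141593 = 16.6158 ≈ 16.62 cm

16.62 cm


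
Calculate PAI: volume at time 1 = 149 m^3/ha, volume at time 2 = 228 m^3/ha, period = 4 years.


PAI = (V2 - V1) / period = (228 - 149) / 4 = 79 / 4 = 19.75 m^3/ha/yr

19.75 m^3/ha/yr


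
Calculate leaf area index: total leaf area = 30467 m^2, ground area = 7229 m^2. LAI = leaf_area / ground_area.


LAI = 30467 / 7229 = 4.2146 ≈ 4.21

4.21


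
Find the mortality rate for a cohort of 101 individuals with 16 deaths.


Mortality rate = 16 / 101 = 0.158416 ≈ 0.1584

0.1584


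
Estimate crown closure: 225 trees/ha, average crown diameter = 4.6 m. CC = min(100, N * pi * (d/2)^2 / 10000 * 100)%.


(d/2)^2 = (4.6/2)^2 = 2.3^2 = 5.29
Crown area = 3.141593 * 5.29 = 16.6190 m^2
N * area / 10000 * 100 = 225 * 16.6190 / 10000 * 100 = 37.3928
CC = min(100, 37.3928) = 37.3928 ≈ 37.4%

37.4%


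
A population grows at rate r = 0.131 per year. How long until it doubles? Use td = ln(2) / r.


td = ln(2) / 0.131 = 0.693147 / 0.131 = 5.29120 ≈ 5.3 years

5.3 years


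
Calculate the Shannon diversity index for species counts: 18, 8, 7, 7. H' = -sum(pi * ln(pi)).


Total N = 18 + 8 + 7 + 7 = 40
Per-species terms:
  p = 18/40 = 0.450000; ln(p) = -0.798508; p*ln(p) = 0.450000 * (-0.798508) = -0.359329
  p = 8/40 = 0.200000; ln(p) = -1.609438; p*ln(p) = 0.200000 * (-1.609438) = -0.321888
  p = 7/40 = 0.175000; ln(p) = -1.742969; p*ln(p) = 0.175000 * (-1.742969) = -0.305020
  p = 7/40 = 0.175000; ln(p) = -1.742969; p*ln(p) = 0.175000 * (-1.742969) = -0.305020
sum(p*ln(p)) = (-0.359329) + (-0.321888) + (-0.305020) + (-0.305020) = -1.291257
H' = -(-1.291257) = 1.291257 ≈ 1.2913

1.2913


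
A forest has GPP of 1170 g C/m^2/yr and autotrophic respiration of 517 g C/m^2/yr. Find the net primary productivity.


NPP = GPP - Ra = 1170 - 517 = 653 g C/m^2/yr

653 g C/m^2/yr
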